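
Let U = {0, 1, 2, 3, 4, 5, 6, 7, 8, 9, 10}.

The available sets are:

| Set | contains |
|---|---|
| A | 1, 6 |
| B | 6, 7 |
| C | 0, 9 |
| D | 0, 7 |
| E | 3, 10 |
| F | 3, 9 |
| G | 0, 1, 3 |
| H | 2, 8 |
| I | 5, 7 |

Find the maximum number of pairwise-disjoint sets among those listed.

5

A, C, E, H, I are pairwise disjoint (A={1,6}; C={0,9}; E={3,10}; H={2,8}; I={5,7}).
Every remaining set overlaps one of these, and no 6 of the listed sets are pairwise disjoint, so 5 is the maximum.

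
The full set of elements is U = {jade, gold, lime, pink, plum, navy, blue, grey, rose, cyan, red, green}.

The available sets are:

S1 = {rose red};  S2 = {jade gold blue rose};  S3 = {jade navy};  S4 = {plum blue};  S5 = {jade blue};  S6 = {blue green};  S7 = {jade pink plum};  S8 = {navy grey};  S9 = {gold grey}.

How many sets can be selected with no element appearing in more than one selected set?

S1, S3, S4, S9 are pairwise disjoint (S1={rose,red}; S3={jade,navy}; S4={plum,blue}; S9={gold,grey}).
Every remaining set overlaps one of these, and no 5 of the listed sets are pairwise disjoint, so 4 is the maximum.

4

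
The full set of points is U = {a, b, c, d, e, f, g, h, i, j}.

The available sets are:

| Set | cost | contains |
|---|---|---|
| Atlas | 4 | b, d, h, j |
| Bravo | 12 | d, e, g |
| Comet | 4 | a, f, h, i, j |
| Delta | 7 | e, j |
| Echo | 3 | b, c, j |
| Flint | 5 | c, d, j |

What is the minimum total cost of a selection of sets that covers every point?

Bravo, Comet, Echo together cover every point (Bravo ∪ Comet ∪ Echo = {a, b, c, d, e, f, g, h, i, j}); total cost 12 + 4 + 3 = 19.
The greedy pick Comet, Echo, Atlas, Bravo costs 23; no covering selection beats 19.

19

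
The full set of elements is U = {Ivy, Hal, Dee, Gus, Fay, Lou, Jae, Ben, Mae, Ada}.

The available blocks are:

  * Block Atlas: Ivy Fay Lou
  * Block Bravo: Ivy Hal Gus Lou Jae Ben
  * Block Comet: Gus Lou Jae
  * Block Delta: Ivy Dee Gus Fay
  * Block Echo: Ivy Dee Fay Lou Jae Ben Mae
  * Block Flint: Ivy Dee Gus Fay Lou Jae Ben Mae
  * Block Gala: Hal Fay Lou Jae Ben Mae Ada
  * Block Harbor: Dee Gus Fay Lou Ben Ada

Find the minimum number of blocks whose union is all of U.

2

Flint and Gala together: Flint ∪ Gala = {Ivy, Hal, Dee, Gus, Fay, Lou, Jae, Ben, Mae, Ada} — every element is covered.
No single block has all 10 elements (the largest, Flint, has 8), so 2 is optimal.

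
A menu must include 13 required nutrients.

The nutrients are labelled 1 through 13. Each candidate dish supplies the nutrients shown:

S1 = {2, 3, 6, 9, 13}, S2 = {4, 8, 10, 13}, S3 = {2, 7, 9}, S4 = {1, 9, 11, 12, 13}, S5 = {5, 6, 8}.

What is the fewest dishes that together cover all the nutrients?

5

S1 and S2 and S3 and S4 and S5 together: S1 ∪ S2 ∪ S3 ∪ S4 ∪ S5 = {1, 2, 3, 4, 5, 6, 7, 8, 9, 10, 11, 12, 13} — every nutrient is covered.
No 4 of the 5 dishes cover everything (all 5 combinations miss at least one nutrient), so 5 is optimal.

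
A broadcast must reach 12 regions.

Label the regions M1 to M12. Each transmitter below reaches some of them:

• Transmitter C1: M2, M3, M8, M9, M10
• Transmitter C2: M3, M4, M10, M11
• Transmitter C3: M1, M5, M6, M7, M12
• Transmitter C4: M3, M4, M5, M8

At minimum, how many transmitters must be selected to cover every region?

C1 and C2 and C3 together: C1 ∪ C2 ∪ C3 = {M1, M2, M3, M4, M5, M6, M7, M8, M9, M10, M11, M12} — every region is covered.
Each transmitter has at most 5 regions, and 2·5 = 10 < 12 — so at least 3 transmitters are needed, and 3 is optimal.

3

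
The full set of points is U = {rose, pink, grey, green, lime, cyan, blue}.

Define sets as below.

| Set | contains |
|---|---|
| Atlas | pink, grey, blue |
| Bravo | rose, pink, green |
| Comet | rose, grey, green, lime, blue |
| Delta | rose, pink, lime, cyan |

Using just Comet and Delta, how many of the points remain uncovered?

Union of Comet, Delta = {rose, pink, grey, green, lime, cyan, blue} — that's every point, so 0 are uncovered.

0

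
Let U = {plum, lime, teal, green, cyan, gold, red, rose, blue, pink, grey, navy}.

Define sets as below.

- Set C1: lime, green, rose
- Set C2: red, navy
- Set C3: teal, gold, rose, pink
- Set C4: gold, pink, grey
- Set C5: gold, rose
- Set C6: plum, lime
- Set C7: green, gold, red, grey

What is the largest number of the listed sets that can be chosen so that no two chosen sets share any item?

3

C2, C4, C6 are pairwise disjoint (C2={red,navy}; C4={gold,pink,grey}; C6={plum,lime}).
Every remaining set overlaps one of these, and no 4 of the listed sets are pairwise disjoint, so 3 is the maximum.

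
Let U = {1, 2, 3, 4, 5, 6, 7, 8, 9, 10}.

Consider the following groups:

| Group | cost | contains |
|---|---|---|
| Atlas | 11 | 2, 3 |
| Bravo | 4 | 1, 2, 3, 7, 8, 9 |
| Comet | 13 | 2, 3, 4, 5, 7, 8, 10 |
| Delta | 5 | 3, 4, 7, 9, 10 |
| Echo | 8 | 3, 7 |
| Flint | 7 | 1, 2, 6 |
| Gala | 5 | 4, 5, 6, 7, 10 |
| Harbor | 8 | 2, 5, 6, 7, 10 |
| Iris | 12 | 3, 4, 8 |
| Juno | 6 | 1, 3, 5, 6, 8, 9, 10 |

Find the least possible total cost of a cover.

Bravo, Gala together cover every point (Bravo ∪ Gala = {1, 2, 3, 4, 5, 6, 7, 8, 9, 10}); total cost 4 + 5 = 9.
No covering selection has total cost below 9.

9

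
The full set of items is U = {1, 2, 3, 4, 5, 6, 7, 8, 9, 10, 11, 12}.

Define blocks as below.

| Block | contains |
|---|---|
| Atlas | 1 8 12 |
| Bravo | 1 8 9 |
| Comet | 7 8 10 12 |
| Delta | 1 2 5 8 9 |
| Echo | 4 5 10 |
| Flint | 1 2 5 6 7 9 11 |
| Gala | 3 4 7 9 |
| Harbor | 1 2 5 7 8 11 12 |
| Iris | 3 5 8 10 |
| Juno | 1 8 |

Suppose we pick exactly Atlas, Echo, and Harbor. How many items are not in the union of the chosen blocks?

3

Union of Atlas, Echo, Harbor = {1, 2, 4, 5, 7, 8, 10, 11, 12}.
Not covered: 3, 6, 9 — 3 items.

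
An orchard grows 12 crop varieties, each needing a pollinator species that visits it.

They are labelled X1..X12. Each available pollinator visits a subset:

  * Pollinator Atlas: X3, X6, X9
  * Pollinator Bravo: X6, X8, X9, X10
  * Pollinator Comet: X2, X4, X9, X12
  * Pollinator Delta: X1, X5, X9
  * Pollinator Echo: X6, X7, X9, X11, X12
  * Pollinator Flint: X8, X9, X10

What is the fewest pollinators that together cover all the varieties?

Take {Atlas, Comet, Delta, Echo, Flint}. Their union is {X1, X2, X3, X4, X5, X6, X7, X8, X9, X10, X11, X12}, which is all 12 varieties.
Only Echo contains X7, so Echo is forced; the remaining 7 varieties need at least 4 more pollinators (each remaining pollinator adds at most 2) — so at least 5 pollinators are needed, and 5 is optimal.

5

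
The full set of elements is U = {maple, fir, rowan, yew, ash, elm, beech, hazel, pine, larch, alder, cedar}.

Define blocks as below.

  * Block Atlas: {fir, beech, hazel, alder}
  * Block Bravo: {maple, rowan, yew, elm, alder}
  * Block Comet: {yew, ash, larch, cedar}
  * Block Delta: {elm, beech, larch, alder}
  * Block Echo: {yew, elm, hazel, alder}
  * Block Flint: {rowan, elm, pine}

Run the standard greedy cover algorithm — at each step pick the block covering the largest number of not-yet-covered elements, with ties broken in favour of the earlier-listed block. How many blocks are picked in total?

Greedy: pick Bravo (covers 5 new) → pick Atlas (covers 3 new) → pick Comet (covers 3 new) → pick Flint (covers 1 new). Total picks: 4.

4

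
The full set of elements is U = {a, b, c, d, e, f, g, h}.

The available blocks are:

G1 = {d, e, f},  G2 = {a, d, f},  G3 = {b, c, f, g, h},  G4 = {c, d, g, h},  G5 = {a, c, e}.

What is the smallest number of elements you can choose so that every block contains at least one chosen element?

2

Take T = {c, d}. Each listed block contains at least one of these, so T is a hitting set of size 2.
No single element lies in every block, so at least 2 are needed and 2 is optimal.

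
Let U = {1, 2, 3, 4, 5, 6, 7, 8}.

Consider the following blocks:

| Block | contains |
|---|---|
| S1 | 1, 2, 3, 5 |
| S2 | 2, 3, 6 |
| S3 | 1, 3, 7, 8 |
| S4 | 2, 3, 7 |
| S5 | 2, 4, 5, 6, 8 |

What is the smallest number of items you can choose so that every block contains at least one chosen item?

2

The 2 items {1, 2} hit every block.
No single item lies in every block, so at least 2 are needed and 2 is optimal.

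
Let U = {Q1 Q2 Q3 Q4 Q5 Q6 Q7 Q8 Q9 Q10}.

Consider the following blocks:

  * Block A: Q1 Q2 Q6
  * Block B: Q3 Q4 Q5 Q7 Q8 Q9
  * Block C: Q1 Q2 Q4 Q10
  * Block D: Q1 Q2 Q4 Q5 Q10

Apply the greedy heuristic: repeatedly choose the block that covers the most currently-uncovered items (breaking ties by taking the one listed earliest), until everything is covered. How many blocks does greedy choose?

3

Greedy: pick B (covers 6 new) → pick A (covers 3 new) → pick C (covers 1 new). Total picks: 3.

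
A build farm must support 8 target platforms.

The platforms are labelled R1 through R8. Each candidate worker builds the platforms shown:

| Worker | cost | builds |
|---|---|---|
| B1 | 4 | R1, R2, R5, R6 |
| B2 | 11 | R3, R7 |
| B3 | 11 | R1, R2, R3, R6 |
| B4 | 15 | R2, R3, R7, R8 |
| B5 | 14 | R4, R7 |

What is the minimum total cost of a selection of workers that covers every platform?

33

B1, B4, B5 together cover every platform (B1 ∪ B4 ∪ B5 = {R1, R2, R3, R4, R5, R6, R7, R8}); total cost 4 + 15 + 14 = 33.
No covering selection has total cost below 33.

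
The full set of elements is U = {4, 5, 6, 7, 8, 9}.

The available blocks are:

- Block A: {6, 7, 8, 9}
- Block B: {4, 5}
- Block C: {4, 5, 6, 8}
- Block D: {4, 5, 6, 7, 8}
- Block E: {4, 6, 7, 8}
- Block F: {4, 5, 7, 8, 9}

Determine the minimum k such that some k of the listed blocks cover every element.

2

A and F together: A ∪ F = {4, 5, 6, 7, 8, 9} — every element is covered.
No single block has all 6 elements (the largest, D, has 5), so 2 is optimal.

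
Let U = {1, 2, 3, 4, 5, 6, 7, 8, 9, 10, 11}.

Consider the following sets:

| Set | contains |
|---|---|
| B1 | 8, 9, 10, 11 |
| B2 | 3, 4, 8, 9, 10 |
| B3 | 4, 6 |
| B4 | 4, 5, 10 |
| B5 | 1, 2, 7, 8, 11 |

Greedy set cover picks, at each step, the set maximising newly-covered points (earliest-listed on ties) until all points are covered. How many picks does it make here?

4

Greedy: pick B2 (covers 5 new) → pick B5 (covers 4 new) → pick B3 (covers 1 new) → pick B4 (covers 1 new). Total picks: 4.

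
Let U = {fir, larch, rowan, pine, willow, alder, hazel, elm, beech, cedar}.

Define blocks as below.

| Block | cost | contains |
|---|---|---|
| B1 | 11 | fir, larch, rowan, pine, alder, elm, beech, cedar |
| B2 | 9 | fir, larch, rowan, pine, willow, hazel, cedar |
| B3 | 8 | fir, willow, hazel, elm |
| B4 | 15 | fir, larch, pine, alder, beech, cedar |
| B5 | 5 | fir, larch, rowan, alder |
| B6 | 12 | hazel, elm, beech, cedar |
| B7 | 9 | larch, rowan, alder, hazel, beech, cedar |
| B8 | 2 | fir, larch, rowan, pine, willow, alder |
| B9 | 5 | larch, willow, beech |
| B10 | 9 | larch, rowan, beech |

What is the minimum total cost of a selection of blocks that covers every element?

B6, B8 together cover every element (B6 ∪ B8 = {fir, larch, rowan, pine, willow, alder, hazel, elm, beech, cedar}); total cost 12 + 2 = 14.
No covering selection has total cost below 14.

14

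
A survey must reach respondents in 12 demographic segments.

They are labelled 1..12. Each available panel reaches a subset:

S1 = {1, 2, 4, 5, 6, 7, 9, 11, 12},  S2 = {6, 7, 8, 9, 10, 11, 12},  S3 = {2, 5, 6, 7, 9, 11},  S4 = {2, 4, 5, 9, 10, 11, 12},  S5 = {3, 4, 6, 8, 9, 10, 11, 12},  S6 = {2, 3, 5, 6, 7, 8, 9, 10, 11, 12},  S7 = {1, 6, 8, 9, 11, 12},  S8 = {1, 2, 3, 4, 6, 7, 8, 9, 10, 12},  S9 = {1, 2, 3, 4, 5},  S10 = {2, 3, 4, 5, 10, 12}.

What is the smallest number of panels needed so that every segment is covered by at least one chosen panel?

S6 and S8 together: S6 ∪ S8 = {1, 2, 3, 4, 5, 6, 7, 8, 9, 10, 11, 12} — every segment is covered.
No single panel has all 12 segments (the largest, S6, has 10), so 2 is optimal.

2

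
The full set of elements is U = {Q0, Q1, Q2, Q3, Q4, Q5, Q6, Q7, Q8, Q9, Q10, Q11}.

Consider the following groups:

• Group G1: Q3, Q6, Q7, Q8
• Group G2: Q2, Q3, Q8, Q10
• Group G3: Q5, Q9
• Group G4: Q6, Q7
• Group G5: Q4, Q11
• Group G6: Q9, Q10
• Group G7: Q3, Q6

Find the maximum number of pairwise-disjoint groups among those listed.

G2, G3, G4, G5 are pairwise disjoint (G2={Q2,Q3,Q8,Q10}; G3={Q5,Q9}; G4={Q6,Q7}; G5={Q4,Q11}).
Every remaining group overlaps one of these, and no 5 of the listed groups are pairwise disjoint, so 4 is the maximum.

4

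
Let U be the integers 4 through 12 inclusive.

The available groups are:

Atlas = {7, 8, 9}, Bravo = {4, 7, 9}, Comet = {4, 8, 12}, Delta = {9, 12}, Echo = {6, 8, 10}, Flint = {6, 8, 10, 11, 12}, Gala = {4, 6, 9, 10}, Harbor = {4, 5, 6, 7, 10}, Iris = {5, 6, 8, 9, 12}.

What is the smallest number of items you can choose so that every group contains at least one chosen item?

The 3 items {6, 8, 9} hit every group.
No choice of 2 items meets every group, so 3 is the minimum.

3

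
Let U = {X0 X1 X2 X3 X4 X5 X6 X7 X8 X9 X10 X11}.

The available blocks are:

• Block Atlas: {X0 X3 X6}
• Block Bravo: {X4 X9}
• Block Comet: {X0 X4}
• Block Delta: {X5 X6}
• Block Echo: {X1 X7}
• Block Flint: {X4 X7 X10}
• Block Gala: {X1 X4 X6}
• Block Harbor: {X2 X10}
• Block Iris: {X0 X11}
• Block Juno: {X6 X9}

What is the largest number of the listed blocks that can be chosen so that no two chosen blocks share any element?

5

Bravo, Delta, Echo, Harbor, Iris are pairwise disjoint (Bravo={X4,X9}; Delta={X5,X6}; Echo={X1,X7}; Harbor={X2,X10}; Iris={X0,X11}).
Every remaining block overlaps one of these, and no 6 of the listed blocks are pairwise disjoint, so 5 is the maximum.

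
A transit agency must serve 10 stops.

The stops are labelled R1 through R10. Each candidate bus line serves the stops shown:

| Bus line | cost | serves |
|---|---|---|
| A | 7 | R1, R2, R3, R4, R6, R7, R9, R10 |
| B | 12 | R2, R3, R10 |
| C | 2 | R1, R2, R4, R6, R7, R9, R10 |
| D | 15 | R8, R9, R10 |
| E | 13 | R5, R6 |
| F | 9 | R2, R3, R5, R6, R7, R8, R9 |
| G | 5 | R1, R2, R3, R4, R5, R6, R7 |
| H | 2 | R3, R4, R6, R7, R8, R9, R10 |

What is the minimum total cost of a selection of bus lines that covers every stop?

G, H together cover every stop (G ∪ H = {R1, R2, R3, R4, R5, R6, R7, R8, R9, R10}); total cost 5 + 2 = 7.
The greedy pick C, H, G costs 9; no covering selection beats 7.

7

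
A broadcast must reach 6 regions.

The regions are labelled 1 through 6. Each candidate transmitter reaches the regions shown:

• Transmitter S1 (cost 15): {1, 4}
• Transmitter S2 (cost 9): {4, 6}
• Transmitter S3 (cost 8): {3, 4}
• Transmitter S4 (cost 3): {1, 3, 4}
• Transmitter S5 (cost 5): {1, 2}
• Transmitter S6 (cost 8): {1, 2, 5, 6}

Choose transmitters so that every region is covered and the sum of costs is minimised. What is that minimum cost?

11

S4, S6 together cover every region (S4 ∪ S6 = {1, 2, 3, 4, 5, 6}); total cost 3 + 8 = 11.
No covering selection has total cost below 11.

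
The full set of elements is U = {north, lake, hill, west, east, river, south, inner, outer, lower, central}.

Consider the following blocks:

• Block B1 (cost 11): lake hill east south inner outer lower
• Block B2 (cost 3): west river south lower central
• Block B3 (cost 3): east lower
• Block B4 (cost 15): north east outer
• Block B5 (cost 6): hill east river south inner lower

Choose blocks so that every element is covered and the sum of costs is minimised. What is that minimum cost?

29

B1, B2, B4 together cover every element (B1 ∪ B2 ∪ B4 = {north, lake, hill, west, east, river, south, inner, outer, lower, central}); total cost 11 + 3 + 15 = 29.
The greedy pick B2, B5, B1, B4 costs 35; no covering selection beats 29.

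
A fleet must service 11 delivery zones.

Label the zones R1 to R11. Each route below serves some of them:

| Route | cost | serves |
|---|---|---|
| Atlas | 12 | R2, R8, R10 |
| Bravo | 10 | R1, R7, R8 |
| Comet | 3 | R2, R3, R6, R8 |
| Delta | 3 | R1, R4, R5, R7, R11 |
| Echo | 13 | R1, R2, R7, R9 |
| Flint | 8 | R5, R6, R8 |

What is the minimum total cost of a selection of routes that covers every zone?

Atlas, Comet, Delta, Echo together cover every zone (Atlas ∪ Comet ∪ Delta ∪ Echo = {R1, R2, R3, R4, R5, R6, R7, R8, R9, R10, R11}); total cost 12 + 3 + 3 + 13 = 31.
No covering selection has total cost below 31.

31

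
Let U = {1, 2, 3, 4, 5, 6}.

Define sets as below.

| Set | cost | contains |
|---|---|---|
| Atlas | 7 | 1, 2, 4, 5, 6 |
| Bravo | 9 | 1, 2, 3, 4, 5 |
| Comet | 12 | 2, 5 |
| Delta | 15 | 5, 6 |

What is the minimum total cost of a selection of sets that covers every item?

Atlas, Bravo together cover every item (Atlas ∪ Bravo = {1, 2, 3, 4, 5, 6}); total cost 7 + 9 = 16.
No covering selection has total cost below 16.

16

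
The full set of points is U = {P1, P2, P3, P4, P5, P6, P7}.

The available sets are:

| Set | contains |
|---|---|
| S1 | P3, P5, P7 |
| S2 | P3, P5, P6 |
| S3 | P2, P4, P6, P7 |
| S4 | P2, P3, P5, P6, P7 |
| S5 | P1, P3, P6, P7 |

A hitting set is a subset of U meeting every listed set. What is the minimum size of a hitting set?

2

The 2 points {P2, P3} hit every set.
No single point lies in every set, so at least 2 are needed and 2 is optimal.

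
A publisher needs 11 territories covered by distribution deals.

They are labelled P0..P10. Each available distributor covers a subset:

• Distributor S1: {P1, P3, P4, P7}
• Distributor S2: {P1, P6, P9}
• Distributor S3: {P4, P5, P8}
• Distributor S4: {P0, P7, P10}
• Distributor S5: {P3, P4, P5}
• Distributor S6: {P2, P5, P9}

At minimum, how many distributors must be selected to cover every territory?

Take {S1, S2, S3, S4, S6}. Their union is {P0, P1, P2, P3, P4, P5, P6, P7, P8, P9, P10}, which is all 11 territories.
No 4 of the 6 distributors cover everything (all 15 combinations miss at least one territory), so 5 is optimal.

5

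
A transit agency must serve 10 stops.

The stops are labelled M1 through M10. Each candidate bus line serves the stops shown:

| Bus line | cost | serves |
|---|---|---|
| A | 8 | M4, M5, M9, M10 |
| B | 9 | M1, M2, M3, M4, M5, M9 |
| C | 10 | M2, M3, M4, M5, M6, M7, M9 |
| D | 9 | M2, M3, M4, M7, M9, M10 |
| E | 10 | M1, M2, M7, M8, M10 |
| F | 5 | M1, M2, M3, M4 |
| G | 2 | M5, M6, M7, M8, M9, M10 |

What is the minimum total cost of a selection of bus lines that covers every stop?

7

F, G together cover every stop (F ∪ G = {M1, M2, M3, M4, M5, M6, M7, M8, M9, M10}); total cost 5 + 2 = 7.
No covering selection has total cost below 7.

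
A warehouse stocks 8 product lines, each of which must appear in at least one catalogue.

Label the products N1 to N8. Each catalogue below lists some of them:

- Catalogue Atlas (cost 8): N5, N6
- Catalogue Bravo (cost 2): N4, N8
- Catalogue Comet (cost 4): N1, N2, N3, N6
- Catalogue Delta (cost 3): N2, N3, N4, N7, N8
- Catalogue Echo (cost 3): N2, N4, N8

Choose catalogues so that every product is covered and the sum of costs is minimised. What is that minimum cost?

Atlas, Comet, Delta together cover every product (Atlas ∪ Comet ∪ Delta = {N1, N2, N3, N4, N5, N6, N7, N8}); total cost 8 + 4 + 3 = 15.
No covering selection has total cost below 15.

15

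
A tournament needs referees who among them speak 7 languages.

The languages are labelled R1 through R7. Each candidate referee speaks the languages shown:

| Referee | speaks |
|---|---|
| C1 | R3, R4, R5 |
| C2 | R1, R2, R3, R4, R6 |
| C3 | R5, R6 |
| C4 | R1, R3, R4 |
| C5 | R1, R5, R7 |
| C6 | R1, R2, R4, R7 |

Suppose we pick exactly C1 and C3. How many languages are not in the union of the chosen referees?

Union of C1, C3 = {R3, R4, R5, R6}.
Not covered: R1, R2, R7 — 3 languages.

3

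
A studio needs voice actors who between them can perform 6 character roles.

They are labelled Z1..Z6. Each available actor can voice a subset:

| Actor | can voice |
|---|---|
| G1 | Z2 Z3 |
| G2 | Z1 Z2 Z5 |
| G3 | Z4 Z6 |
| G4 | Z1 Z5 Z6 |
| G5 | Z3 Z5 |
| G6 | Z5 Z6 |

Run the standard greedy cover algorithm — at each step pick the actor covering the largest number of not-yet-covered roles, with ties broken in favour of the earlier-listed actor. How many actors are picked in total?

Greedy: pick G2 (covers 3 new) → pick G3 (covers 2 new) → pick G1 (covers 1 new). Total picks: 3.

3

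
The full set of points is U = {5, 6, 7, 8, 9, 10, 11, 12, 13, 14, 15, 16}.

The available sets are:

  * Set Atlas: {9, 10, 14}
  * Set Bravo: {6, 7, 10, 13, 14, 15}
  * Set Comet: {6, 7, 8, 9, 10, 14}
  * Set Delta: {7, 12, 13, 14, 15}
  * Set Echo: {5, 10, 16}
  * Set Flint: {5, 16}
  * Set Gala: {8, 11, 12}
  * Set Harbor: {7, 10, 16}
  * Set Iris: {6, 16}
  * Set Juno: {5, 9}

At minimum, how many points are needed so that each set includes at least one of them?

H = {5, 11, 14, 16} meets every set (each contains at least one member of H), and |H| = 4.
No choice of 3 points meets every set, so 4 is the minimum.

4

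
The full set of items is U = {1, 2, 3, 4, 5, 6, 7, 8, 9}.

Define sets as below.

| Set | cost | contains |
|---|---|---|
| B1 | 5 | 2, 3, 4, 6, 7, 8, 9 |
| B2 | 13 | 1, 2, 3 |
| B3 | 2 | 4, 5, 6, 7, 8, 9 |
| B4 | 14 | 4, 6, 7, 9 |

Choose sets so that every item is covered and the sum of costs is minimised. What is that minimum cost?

B2, B3 together cover every item (B2 ∪ B3 = {1, 2, 3, 4, 5, 6, 7, 8, 9}); total cost 13 + 2 = 15.
The greedy pick B3, B1, B2 costs 20; no covering selection beats 15.

15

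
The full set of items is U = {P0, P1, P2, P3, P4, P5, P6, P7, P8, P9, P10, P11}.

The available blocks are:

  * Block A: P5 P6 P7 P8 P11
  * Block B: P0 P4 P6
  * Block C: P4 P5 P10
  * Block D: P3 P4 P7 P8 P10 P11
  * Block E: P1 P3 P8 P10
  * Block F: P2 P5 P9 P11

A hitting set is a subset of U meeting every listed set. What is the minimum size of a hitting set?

3

Take H = {P4, P8, P11}. Each listed block contains at least one of these, so H is a hitting set of size 3.
The blocks B, E, F are pairwise disjoint, so any hitting set needs a separate item for each — at least 3. Hence 3 is optimal.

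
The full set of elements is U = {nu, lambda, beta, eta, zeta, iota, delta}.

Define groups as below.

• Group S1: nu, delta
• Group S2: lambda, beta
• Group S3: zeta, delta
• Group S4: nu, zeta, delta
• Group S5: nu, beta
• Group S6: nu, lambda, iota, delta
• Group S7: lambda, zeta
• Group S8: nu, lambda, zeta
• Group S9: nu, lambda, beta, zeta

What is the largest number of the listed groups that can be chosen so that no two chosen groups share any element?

S5, S7 are pairwise disjoint (S5={nu,beta}; S7={lambda,zeta}).
Every remaining group overlaps one of these, and no 3 of the listed groups are pairwise disjoint, so 2 is the maximum.

2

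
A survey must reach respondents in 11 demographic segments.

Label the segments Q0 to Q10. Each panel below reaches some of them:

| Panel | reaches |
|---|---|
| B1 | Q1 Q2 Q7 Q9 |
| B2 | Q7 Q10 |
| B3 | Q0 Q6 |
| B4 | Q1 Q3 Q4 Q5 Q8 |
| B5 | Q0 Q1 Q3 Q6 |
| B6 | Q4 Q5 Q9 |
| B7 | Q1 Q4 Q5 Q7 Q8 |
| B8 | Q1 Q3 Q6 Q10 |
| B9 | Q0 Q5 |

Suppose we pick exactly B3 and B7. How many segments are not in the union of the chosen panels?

Union of B3, B7 = {Q0, Q1, Q4, Q5, Q6, Q7, Q8}.
Not covered: Q2, Q3, Q9, Q10 — 4 segments.

4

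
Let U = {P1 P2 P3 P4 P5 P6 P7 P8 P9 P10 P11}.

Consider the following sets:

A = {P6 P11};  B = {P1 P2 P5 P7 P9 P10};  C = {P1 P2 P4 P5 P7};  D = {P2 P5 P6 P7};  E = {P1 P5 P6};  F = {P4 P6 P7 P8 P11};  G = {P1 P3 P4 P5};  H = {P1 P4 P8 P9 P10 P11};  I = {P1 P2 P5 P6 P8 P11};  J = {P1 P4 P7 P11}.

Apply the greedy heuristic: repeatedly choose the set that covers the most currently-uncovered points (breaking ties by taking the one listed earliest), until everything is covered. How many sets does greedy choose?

3

Greedy: pick B (covers 6 new) → pick F (covers 4 new) → pick G (covers 1 new). Total picks: 3.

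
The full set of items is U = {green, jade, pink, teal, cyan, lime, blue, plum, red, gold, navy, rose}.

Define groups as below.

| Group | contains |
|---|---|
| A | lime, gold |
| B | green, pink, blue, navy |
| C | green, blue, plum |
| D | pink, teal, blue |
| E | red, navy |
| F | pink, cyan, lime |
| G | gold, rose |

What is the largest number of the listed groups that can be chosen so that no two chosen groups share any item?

C, E, F, G are pairwise disjoint (C={green,blue,plum}; E={red,navy}; F={pink,cyan,lime}; G={gold,rose}).
Every remaining group overlaps one of these, and no 5 of the listed groups are pairwise disjoint, so 4 is the maximum.

4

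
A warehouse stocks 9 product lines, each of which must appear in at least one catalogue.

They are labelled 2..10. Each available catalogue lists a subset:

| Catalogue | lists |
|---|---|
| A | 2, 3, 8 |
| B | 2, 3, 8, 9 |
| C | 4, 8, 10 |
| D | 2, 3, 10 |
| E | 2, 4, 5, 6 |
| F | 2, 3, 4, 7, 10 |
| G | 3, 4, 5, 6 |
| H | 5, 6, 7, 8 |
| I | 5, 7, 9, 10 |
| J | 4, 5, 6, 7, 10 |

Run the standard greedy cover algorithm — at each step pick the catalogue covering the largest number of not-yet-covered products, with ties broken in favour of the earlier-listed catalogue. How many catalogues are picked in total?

3

Greedy: pick F (covers 5 new) → pick H (covers 3 new) → pick B (covers 1 new). Total picks: 3.
(The true minimum cover uses only 2 catalogues, so greedy is not optimal here.)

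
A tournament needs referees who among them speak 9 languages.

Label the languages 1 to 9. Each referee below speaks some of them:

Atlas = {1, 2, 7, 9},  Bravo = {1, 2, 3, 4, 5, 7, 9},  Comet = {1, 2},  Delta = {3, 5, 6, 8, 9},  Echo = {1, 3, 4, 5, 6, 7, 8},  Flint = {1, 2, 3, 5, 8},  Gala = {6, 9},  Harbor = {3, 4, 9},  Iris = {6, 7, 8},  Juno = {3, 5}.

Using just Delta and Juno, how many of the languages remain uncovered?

Union of Delta, Juno = {3, 5, 6, 8, 9}.
Not covered: 1, 2, 4, 7 — 4 languages.

4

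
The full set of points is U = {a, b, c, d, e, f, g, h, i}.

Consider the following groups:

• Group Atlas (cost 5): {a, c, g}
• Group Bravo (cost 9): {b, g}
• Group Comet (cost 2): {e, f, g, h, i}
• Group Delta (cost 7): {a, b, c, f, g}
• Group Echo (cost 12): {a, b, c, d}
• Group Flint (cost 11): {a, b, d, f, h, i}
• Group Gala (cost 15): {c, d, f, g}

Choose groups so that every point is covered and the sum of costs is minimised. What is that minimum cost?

14

Comet, Echo together cover every point (Comet ∪ Echo = {a, b, c, d, e, f, g, h, i}); total cost 2 + 12 = 14.
The greedy pick Comet, Delta, Flint costs 20; no covering selection beats 14.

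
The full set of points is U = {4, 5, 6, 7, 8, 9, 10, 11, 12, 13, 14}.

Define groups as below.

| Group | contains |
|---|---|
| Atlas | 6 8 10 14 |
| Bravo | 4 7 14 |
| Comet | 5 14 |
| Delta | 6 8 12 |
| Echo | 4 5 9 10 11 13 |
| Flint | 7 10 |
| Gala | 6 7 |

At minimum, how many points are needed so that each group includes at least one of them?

3

The 3 points {5, 6, 7} hit every group.
The groups Comet, Delta, Flint are pairwise disjoint, so any hitting set needs a separate point for each — at least 3. Hence 3 is optimal.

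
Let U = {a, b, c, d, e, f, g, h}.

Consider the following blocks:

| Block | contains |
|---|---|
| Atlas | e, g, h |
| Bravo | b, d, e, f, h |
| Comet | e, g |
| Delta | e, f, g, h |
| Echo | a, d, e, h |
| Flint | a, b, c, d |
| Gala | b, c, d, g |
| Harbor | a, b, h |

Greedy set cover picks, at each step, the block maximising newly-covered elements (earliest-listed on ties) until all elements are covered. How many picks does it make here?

3

Greedy: pick Bravo (covers 5 new) → pick Flint (covers 2 new) → pick Atlas (covers 1 new). Total picks: 3.
(The true minimum cover uses only 2 blocks, so greedy is not optimal here.)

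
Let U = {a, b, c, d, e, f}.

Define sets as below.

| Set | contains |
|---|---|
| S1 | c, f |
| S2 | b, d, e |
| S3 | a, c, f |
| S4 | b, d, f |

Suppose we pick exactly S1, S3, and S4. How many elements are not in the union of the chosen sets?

1

Union of S1, S3, S4 = {a, b, c, d, f}.
Not covered: e — 1 element.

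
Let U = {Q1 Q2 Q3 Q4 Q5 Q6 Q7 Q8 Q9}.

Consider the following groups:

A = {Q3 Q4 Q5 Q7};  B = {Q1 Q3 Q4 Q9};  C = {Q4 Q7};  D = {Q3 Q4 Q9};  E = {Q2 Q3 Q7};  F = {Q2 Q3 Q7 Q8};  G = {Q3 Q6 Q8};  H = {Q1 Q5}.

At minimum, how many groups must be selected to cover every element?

B and E and G and H together: B ∪ E ∪ G ∪ H = {Q1, Q2, Q3, Q4, Q5, Q6, Q7, Q8, Q9} — every element is covered.
No 3 of the 8 groups cover everything (all 56 combinations miss at least one element), so 4 is optimal.

4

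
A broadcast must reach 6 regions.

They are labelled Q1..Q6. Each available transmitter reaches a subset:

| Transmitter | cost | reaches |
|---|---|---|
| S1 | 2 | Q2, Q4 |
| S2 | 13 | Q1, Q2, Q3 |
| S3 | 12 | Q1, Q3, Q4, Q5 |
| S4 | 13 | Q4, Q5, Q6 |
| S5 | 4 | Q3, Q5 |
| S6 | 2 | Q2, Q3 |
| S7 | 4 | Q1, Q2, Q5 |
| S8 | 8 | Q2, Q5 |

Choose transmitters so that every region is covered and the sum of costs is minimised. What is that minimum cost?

S4, S6, S7 together cover every region (S4 ∪ S6 ∪ S7 = {Q1, Q2, Q3, Q4, Q5, Q6}); total cost 13 + 2 + 4 = 19.
The greedy pick S1, S5, S7, S4 costs 23; no covering selection beats 19.

19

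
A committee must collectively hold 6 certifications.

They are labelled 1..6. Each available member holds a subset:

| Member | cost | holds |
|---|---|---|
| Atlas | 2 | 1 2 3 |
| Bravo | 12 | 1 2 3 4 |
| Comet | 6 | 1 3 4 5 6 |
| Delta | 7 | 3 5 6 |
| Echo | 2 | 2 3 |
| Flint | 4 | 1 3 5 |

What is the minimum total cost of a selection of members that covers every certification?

8

Comet, Echo together cover every certification (Comet ∪ Echo = {1, 2, 3, 4, 5, 6}); total cost 6 + 2 = 8.
No covering selection has total cost below 8.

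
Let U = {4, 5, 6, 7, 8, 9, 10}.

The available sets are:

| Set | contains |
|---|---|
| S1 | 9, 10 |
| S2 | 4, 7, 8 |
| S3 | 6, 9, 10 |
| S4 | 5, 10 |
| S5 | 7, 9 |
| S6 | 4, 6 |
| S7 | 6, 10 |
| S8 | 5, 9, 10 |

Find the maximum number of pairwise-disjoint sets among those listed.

S4, S5, S6 are pairwise disjoint (S4={5,10}; S5={7,9}; S6={4,6}).
Every remaining set overlaps one of these, and no 4 of the listed sets are pairwise disjoint, so 3 is the maximum.

3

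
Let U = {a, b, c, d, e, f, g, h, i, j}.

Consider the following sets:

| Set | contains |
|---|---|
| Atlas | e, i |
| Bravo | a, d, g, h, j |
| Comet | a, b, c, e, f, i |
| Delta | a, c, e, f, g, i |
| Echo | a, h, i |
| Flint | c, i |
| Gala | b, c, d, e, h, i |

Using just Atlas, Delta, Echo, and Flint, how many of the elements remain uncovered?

3

Union of Atlas, Delta, Echo, Flint = {a, c, e, f, g, h, i}.
Not covered: b, d, j — 3 elements.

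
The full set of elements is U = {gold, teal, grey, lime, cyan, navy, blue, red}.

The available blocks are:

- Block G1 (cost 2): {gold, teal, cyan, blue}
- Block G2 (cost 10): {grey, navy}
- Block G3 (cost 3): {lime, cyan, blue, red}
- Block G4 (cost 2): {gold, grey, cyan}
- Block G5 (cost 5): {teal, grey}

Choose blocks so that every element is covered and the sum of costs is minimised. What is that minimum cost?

15

G1, G2, G3 together cover every element (G1 ∪ G2 ∪ G3 = {gold, teal, grey, lime, cyan, navy, blue, red}); total cost 2 + 10 + 3 = 15.
The greedy pick G1, G3, G4, G2 costs 17; no covering selection beats 15.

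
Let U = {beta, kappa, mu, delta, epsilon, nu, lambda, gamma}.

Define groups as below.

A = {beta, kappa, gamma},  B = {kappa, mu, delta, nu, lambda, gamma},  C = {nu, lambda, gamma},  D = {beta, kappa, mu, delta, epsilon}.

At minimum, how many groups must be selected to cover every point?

Take {B, D}. Their union is {beta, kappa, mu, delta, epsilon, nu, lambda, gamma}, which is all 8 points.
No single group has all 8 points (the largest, B, has 6), so 2 is optimal.

2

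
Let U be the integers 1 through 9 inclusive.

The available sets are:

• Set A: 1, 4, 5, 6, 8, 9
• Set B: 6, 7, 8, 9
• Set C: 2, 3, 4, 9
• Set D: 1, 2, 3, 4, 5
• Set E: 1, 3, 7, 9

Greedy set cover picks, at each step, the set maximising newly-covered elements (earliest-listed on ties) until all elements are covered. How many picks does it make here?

Greedy: pick A (covers 6 new) → pick C (covers 2 new) → pick B (covers 1 new). Total picks: 3.
(The true minimum cover uses only 2 sets, so greedy is not optimal here.)

3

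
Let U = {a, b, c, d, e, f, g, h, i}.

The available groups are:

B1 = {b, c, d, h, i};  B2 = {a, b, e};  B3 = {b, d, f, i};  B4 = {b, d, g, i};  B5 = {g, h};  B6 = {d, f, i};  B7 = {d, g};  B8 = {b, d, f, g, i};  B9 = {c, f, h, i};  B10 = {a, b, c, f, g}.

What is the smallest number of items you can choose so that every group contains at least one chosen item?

3

Take T = {a, d, h}. Each listed group contains at least one of these, so T is a hitting set of size 3.
The groups B2, B5, B6 are pairwise disjoint, so any hitting set needs a separate item for each — at least 3. Hence 3 is optimal.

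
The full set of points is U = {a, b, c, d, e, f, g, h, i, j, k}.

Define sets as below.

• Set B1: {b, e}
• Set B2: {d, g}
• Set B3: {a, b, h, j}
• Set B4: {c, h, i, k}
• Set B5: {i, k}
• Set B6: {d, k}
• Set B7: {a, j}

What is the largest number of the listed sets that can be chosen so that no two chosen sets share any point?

4

B1, B2, B4, B7 are pairwise disjoint (B1={b,e}; B2={d,g}; B4={c,h,i,k}; B7={a,j}).
Every remaining set overlaps one of these, and no 5 of the listed sets are pairwise disjoint, so 4 is the maximum.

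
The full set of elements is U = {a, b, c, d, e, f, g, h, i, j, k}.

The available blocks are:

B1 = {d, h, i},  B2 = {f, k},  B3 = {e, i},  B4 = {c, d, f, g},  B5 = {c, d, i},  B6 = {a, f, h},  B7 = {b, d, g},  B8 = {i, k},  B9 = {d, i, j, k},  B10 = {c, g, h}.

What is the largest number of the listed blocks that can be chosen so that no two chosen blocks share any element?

B6, B7, B8 are pairwise disjoint (B6={a,f,h}; B7={b,d,g}; B8={i,k}).
Every remaining block overlaps one of these, and no 4 of the listed blocks are pairwise disjoint, so 3 is the maximum.

3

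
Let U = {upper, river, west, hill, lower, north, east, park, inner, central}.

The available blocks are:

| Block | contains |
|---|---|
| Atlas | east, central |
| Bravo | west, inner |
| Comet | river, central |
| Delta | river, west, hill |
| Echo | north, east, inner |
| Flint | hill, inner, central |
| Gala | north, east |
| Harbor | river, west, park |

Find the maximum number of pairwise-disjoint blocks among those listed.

Flint, Gala, Harbor are pairwise disjoint (Flint={hill,inner,central}; Gala={north,east}; Harbor={river,west,park}).
Every remaining block overlaps one of these, and no 4 of the listed blocks are pairwise disjoint, so 3 is the maximum.

3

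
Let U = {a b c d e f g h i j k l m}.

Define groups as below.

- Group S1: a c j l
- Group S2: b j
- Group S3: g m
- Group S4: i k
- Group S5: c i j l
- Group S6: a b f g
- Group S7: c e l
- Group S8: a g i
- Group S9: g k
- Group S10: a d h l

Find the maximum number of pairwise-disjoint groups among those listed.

4

S2, S3, S4, S7 are pairwise disjoint (S2={b,j}; S3={g,m}; S4={i,k}; S7={c,e,l}).
Every remaining group overlaps one of these, and no 5 of the listed groups are pairwise disjoint, so 4 is the maximum.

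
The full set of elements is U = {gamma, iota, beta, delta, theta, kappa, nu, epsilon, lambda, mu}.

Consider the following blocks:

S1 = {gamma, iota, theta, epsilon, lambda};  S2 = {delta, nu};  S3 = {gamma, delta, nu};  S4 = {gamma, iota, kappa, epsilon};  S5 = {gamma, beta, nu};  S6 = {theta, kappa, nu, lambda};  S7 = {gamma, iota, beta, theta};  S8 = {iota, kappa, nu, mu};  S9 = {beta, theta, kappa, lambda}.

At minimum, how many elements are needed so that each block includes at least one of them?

Take H = {iota, kappa, nu}. Each listed block contains at least one of these, so H is a hitting set of size 3.
No choice of 2 elements meets every block, so 3 is the minimum.

3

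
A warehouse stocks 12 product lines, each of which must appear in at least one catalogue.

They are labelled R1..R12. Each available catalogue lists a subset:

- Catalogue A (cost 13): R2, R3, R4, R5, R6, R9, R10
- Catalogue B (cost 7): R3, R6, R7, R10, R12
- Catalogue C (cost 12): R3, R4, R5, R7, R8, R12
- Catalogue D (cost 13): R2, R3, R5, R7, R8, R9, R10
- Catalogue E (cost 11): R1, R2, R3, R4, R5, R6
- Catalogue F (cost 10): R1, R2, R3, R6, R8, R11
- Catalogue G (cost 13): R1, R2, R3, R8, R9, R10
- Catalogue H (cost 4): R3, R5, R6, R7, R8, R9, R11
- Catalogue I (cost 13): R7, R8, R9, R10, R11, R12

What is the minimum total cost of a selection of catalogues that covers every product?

22

B, E, H together cover every product (B ∪ E ∪ H = {R1, R2, R3, R4, R5, R6, R7, R8, R9, R10, R11, R12}); total cost 7 + 11 + 4 = 22.
No covering selection has total cost below 22.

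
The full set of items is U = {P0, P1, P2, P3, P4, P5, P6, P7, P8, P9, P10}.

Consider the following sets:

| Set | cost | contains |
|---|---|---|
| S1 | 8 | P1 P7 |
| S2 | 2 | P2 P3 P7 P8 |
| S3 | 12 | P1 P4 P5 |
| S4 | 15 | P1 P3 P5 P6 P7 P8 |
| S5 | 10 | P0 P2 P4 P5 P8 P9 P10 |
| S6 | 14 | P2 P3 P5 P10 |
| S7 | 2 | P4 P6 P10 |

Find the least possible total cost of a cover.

22

S1, S2, S5, S7 together cover every item (S1 ∪ S2 ∪ S5 ∪ S7 = {P0, P1, P2, P3, P4, P5, P6, P7, P8, P9, P10}); total cost 8 + 2 + 10 + 2 = 22.
No covering selection has total cost below 22.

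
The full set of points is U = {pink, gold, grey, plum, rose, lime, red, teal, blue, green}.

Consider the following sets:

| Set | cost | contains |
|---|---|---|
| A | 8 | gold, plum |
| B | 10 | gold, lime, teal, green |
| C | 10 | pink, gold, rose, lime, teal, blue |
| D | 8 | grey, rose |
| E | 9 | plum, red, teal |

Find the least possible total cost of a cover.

37

B, C, D, E together cover every point (B ∪ C ∪ D ∪ E = {pink, gold, grey, plum, rose, lime, red, teal, blue, green}); total cost 10 + 10 + 8 + 9 = 37.
No covering selection has total cost below 37.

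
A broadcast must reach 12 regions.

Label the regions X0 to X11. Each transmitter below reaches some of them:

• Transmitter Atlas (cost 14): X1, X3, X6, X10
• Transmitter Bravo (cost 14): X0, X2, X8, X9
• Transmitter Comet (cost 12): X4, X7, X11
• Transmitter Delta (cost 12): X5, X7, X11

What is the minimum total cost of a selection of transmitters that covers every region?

Atlas, Bravo, Comet, Delta together cover every region (Atlas ∪ Bravo ∪ Comet ∪ Delta = {X0, X1, X2, X3, X4, X5, X6, X7, X8, X9, X10, X11}); total cost 14 + 14 + 12 + 12 = 52.
No covering selection has total cost below 52.

52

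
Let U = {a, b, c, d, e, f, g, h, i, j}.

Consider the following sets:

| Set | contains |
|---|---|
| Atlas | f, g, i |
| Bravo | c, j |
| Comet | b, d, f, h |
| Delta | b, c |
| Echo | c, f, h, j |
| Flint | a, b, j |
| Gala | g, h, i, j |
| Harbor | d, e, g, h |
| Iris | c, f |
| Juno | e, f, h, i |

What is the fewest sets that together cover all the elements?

4

Echo and Flint and Harbor and Juno together: Echo ∪ Flint ∪ Harbor ∪ Juno = {a, b, c, d, e, f, g, h, i, j} — every element is covered.
No 3 of the 10 sets cover everything (all 120 combinations miss at least one element), so 4 is optimal.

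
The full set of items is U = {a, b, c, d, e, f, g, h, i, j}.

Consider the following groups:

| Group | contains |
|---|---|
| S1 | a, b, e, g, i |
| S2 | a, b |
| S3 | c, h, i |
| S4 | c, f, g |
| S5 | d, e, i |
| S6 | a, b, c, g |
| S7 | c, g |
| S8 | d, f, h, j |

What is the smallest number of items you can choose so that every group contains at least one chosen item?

Take T = {b, c, d}. Each listed group contains at least one of these, so T is a hitting set of size 3.
The groups S2, S7, S8 are pairwise disjoint, so any hitting set needs a separate item for each — at least 3. Hence 3 is optimal.

3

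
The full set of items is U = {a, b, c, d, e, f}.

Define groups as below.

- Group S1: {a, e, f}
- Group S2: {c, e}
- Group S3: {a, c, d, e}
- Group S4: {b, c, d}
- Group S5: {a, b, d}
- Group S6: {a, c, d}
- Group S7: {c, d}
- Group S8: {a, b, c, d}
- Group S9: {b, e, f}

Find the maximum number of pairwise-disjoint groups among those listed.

S7, S9 are pairwise disjoint (S7={c,d}; S9={b,e,f}).
Every remaining group overlaps one of these, and no 3 of the listed groups are pairwise disjoint, so 2 is the maximum.

2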